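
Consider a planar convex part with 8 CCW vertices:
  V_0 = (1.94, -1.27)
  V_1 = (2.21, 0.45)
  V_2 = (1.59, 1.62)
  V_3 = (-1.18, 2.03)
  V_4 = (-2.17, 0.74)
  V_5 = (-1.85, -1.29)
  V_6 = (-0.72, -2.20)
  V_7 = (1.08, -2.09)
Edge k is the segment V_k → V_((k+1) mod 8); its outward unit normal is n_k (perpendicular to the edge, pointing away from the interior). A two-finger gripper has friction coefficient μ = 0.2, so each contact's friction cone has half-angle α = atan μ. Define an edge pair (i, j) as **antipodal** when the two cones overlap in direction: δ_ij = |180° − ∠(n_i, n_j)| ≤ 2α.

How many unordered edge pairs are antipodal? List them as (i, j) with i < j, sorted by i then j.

count = 4; pairs: (0,4), (1,4), (2,6), (3,7)

α = atan 0.2 = 11.31°;  2α = 22.62°
n_0 = (+0.9879, -0.1551)
n_1 = (+0.8836, +0.4682)
n_2 = (+0.1464, +0.9892)
n_3 = (-0.7933, +0.6088)
n_4 = (-0.9878, -0.1557)
n_5 = (-0.6272, -0.7788)
n_6 = (+0.0610, -0.9981)
n_7 = (+0.6901, -0.7237)
  (0,1): δ = 143.16°  ·
  (0,2): δ = 89.50°  ·
  (0,3): δ = 28.58°  ·
  (0,4): δ = 17.88°  ✓
  (0,5): δ = 60.08°  ·
  (0,6): δ = 102.42°  ·
  (0,7): δ = 142.56°  ·
  (1,2): δ = 126.34°  ·
  (1,3): δ = 65.42°  ·
  (1,4): δ = 18.96°  ✓
  (1,5): δ = 23.24°  ·
  (1,6): δ = 65.58°  ·
  (1,7): δ = 105.72°  ·
  (2,3): δ = 119.08°  ·
  (2,4): δ = 72.62°  ·
  (2,5): δ = 30.43°  ·
  (2,6): δ = 11.92°  ✓
  (2,7): δ = 52.06°  ·
  (3,4): δ = 133.54°  ·
  (3,5): δ = 91.34°  ·
  (3,6): δ = 49.00°  ·
  (3,7): δ = 8.86°  ✓
  (4,5): δ = 137.80°  ·
  (4,6): δ = 95.46°  ·
  (4,7): δ = 55.32°  ·
  (5,6): δ = 137.66°  ·
  (5,7): δ = 97.52°  ·
  (6,7): δ = 139.86°  ·
antipodal pairs: 4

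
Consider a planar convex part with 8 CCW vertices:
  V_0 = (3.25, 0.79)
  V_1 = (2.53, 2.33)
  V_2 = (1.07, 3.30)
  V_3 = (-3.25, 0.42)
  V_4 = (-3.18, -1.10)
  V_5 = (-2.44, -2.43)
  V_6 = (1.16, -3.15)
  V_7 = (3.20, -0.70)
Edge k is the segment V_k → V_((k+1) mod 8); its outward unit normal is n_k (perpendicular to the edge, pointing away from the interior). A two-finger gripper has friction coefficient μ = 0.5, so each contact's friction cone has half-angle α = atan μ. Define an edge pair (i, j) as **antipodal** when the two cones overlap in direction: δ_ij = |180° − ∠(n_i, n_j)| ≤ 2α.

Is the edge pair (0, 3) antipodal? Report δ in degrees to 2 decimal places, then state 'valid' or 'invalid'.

α = atan 0.5 = 26.57°;  2α = 53.13°
edge 0: e_0 = (-0.72, +1.54);  n_0 = (+0.9059, +0.4235)
edge 3: e_3 = (+0.07, -1.52);  n_3 = (-0.9989, -0.0460)
∠(n_0, n_3) = 157.58°
δ = |180° − 157.58°| = 22.42°
22.42° ≤ 2α = 53.13°  →  valid

δ = 22.42°, valid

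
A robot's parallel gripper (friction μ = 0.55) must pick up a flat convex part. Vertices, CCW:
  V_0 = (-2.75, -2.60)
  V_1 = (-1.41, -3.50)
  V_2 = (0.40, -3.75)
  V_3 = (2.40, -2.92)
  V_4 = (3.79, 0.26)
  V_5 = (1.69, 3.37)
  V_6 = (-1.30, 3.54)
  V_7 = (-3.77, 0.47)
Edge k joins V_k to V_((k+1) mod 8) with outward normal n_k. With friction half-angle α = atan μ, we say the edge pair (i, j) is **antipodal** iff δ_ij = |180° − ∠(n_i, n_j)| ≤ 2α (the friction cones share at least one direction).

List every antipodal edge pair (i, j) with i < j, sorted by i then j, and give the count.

α = atan 0.55 = 28.81°;  2α = 57.62°
n_0 = (-0.5576, -0.8301)
n_1 = (-0.1368, -0.9906)
n_2 = (+0.3833, -0.9236)
n_3 = (+0.9163, -0.4005)
n_4 = (+0.8288, +0.5596)
n_5 = (+0.0568, +0.9984)
n_6 = (-0.7791, +0.6269)
n_7 = (-0.9490, -0.3153)
  (0,1): δ = 153.98°  ·
  (0,2): δ = 123.57°  ·
  (0,3): δ = 79.72°  ·
  (0,4): δ = 22.08°  ✓
  (0,5): δ = 30.63°  ✓
  (0,6): δ = 85.07°  ·
  (0,7): δ = 142.27°  ·
  (1,2): δ = 149.60°  ·
  (1,3): δ = 105.75°  ·
  (1,4): δ = 48.11°  ✓
  (1,5): δ = 4.61°  ✓
  (1,6): δ = 59.05°  ·
  (1,7): δ = 116.24°  ·
  (2,3): δ = 136.15°  ·
  (2,4): δ = 78.51°  ·
  (2,5): δ = 25.79°  ✓
  (2,6): δ = 28.64°  ✓
  (2,7): δ = 85.84°  ·
  (3,4): δ = 122.36°  ·
  (3,5): δ = 69.64°  ·
  (3,6): δ = 15.21°  ✓
  (3,7): δ = 41.99°  ✓
  (4,5): δ = 127.28°  ·
  (4,6): δ = 72.85°  ·
  (4,7): δ = 15.65°  ✓
  (5,6): δ = 125.56°  ·
  (5,7): δ = 68.37°  ·
  (6,7): δ = 122.80°  ·
antipodal pairs: 9

count = 9; pairs: (0,4), (0,5), (1,4), (1,5), (2,5), (2,6), (3,6), (3,7), (4,7)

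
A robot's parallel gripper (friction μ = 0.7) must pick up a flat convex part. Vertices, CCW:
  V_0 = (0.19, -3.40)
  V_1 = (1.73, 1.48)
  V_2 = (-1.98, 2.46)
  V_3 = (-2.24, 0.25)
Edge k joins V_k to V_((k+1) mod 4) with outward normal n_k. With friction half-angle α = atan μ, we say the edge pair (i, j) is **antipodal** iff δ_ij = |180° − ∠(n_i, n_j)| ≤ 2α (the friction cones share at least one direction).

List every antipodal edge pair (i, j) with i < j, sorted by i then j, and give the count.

count = 3; pairs: (0,2), (0,3), (1,3)

α = atan 0.7 = 34.99°;  2α = 69.98°
n_0 = (+0.9536, -0.3009)
n_1 = (+0.2554, +0.9668)
n_2 = (-0.9932, +0.1168)
n_3 = (-0.8324, -0.5542)
  (0,1): δ = 87.28°  ·
  (0,2): δ = 10.80°  ✓
  (0,3): δ = 51.17°  ✓
  (1,2): δ = 81.91°  ·
  (1,3): δ = 41.55°  ✓
  (2,3): δ = 139.64°  ·
antipodal pairs: 3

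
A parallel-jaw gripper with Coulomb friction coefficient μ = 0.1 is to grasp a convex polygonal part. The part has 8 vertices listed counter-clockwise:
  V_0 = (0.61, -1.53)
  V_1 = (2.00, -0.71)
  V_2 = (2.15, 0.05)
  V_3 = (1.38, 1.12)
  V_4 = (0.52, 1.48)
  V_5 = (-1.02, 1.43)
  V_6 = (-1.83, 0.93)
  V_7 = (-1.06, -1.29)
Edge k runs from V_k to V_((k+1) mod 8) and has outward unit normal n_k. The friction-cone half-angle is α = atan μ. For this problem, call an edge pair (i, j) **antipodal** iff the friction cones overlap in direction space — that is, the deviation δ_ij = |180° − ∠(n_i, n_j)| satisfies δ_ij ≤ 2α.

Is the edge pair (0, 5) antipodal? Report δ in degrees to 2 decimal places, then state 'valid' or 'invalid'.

δ = 1.15°, valid

α = atan 0.1 = 5.71°;  2α = 11.42°
edge 0: e_0 = (+1.39, +0.82);  n_0 = (+0.5081, -0.8613)
edge 5: e_5 = (-0.81, -0.50);  n_5 = (-0.5253, +0.8509)
∠(n_0, n_5) = 178.85°
δ = |180° − 178.85°| = 1.15°
1.15° ≤ 2α = 11.42°  →  valid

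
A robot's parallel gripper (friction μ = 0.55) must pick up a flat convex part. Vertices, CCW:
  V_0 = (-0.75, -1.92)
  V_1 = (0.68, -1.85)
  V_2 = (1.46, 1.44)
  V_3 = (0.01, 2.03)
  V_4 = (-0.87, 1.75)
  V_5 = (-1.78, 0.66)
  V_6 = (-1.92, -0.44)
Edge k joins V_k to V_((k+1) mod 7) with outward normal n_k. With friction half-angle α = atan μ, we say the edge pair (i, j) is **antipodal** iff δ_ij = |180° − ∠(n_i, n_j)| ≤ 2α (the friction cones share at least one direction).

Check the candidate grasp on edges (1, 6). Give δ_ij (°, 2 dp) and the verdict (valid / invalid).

δ = 51.67°, valid

α = atan 0.55 = 28.81°;  2α = 57.62°
edge 1: e_1 = (+0.78, +3.29);  n_1 = (+0.9730, -0.2307)
edge 6: e_6 = (+1.17, -1.48);  n_6 = (-0.7845, -0.6202)
∠(n_1, n_6) = 128.33°
δ = |180° − 128.33°| = 51.67°
51.67° ≤ 2α = 57.62°  →  valid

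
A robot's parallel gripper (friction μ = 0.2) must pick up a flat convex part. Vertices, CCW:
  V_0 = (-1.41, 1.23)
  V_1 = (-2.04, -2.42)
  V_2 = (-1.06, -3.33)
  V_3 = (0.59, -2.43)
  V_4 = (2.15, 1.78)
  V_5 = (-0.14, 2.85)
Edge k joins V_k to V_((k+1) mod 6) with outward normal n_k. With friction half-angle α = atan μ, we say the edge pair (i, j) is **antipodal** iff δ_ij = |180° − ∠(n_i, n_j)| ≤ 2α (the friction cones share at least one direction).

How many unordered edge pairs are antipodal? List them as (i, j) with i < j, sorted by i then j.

count = 3; pairs: (0,3), (1,4), (3,5)

α = atan 0.2 = 11.31°;  2α = 22.62°
n_0 = (-0.9854, +0.1701)
n_1 = (-0.6805, -0.7328)
n_2 = (+0.4789, -0.8779)
n_3 = (+0.9377, -0.3475)
n_4 = (+0.4233, +0.9060)
n_5 = (-0.7870, +0.6170)
  (0,1): δ = 123.09°  ·
  (0,2): δ = 51.60°  ·
  (0,3): δ = 10.54°  ✓
  (0,4): δ = 74.75°  ·
  (0,5): δ = 151.70°  ·
  (1,2): δ = 108.51°  ·
  (1,3): δ = 67.45°  ·
  (1,4): δ = 17.83°  ✓
  (1,5): δ = 94.78°  ·
  (2,3): δ = 138.94°  ·
  (2,4): δ = 53.65°  ·
  (2,5): δ = 23.29°  ·
  (3,4): δ = 94.71°  ·
  (3,5): δ = 17.76°  ✓
  (4,5): δ = 103.05°  ·
antipodal pairs: 3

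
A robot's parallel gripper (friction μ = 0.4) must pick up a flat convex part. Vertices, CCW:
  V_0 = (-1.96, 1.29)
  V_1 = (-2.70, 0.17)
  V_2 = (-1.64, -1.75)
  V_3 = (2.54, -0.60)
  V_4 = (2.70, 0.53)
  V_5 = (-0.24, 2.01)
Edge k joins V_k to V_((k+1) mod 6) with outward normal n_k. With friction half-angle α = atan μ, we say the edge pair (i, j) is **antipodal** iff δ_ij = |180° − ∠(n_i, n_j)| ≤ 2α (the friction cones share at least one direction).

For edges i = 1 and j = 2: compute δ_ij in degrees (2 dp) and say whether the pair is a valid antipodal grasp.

α = atan 0.4 = 21.80°;  2α = 43.60°
edge 1: e_1 = (+1.06, -1.92);  n_1 = (-0.8754, -0.4833)
edge 2: e_2 = (+4.18, +1.15);  n_2 = (+0.2653, -0.9642)
∠(n_1, n_2) = 76.48°
δ = |180° − 76.48°| = 103.52°
103.52° > 2α = 43.60°  →  invalid

δ = 103.52°, invalid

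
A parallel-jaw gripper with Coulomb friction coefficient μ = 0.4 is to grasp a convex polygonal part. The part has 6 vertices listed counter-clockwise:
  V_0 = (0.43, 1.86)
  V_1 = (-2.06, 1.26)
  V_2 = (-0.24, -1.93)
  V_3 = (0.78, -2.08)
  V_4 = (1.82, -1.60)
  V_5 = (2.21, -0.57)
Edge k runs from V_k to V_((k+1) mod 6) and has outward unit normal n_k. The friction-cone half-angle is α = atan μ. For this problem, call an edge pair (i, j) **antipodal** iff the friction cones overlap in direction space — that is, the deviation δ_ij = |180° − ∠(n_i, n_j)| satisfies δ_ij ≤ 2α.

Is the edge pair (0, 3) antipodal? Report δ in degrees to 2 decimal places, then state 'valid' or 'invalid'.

α = atan 0.4 = 21.80°;  2α = 43.60°
edge 0: e_0 = (-2.49, -0.60);  n_0 = (-0.2343, +0.9722)
edge 3: e_3 = (+1.04, +0.48);  n_3 = (+0.4191, -0.9080)
∠(n_0, n_3) = 168.77°
δ = |180° − 168.77°| = 11.23°
11.23° ≤ 2α = 43.60°  →  valid

δ = 11.23°, valid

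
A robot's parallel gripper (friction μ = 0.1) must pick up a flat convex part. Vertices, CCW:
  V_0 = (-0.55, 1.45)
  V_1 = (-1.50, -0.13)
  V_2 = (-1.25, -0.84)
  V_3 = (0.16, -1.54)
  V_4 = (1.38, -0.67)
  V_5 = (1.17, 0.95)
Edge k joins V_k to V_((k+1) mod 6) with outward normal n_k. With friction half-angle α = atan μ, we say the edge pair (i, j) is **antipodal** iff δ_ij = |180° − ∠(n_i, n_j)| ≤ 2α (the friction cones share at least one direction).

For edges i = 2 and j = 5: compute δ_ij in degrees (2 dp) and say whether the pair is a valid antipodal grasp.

α = atan 0.1 = 5.71°;  2α = 11.42°
edge 2: e_2 = (+1.41, -0.70);  n_2 = (-0.4447, -0.8957)
edge 5: e_5 = (-1.72, +0.50);  n_5 = (+0.2791, +0.9602)
∠(n_2, n_5) = 169.81°
δ = |180° − 169.81°| = 10.19°
10.19° ≤ 2α = 11.42°  →  valid

δ = 10.19°, valid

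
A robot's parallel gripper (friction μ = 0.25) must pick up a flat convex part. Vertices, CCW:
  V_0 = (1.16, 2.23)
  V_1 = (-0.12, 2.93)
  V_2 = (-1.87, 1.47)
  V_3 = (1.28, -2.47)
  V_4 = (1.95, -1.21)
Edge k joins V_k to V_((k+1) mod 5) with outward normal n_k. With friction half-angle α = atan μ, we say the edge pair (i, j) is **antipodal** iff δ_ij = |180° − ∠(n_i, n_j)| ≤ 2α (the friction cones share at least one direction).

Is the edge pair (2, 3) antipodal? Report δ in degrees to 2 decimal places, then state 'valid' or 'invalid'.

α = atan 0.25 = 14.04°;  2α = 28.07°
edge 2: e_2 = (+3.15, -3.94);  n_2 = (-0.7811, -0.6245)
edge 3: e_3 = (+0.67, +1.26);  n_3 = (+0.8829, -0.4695)
∠(n_2, n_3) = 113.36°
δ = |180° − 113.36°| = 66.64°
66.64° > 2α = 28.07°  →  invalid

δ = 66.64°, invalid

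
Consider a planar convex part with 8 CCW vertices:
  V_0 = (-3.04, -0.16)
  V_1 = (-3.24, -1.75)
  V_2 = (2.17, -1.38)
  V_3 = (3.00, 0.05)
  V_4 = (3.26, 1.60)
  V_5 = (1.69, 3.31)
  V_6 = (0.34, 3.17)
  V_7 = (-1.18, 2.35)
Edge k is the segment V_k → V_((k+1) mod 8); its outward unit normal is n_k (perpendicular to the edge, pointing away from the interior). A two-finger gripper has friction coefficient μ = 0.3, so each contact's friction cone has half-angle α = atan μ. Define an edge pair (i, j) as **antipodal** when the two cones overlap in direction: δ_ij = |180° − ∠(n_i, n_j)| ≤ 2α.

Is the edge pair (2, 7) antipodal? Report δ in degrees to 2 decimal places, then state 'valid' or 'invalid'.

α = atan 0.3 = 16.70°;  2α = 33.40°
edge 2: e_2 = (+0.83, +1.43);  n_2 = (+0.8649, -0.5020)
edge 7: e_7 = (-1.86, -2.51);  n_7 = (-0.8034, +0.5954)
∠(n_2, n_7) = 173.59°
δ = |180° − 173.59°| = 6.41°
6.41° ≤ 2α = 33.40°  →  valid

δ = 6.41°, valid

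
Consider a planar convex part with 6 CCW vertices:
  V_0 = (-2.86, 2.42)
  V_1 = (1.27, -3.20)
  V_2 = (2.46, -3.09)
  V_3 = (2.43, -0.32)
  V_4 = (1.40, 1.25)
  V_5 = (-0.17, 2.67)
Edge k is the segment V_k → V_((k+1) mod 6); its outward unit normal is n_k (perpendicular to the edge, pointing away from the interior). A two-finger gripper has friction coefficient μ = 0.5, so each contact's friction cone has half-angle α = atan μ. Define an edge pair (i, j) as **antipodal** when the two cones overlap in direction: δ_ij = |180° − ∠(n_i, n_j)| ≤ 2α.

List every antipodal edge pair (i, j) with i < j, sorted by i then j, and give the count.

count = 5; pairs: (0,2), (0,3), (0,4), (1,4), (1,5)

α = atan 0.5 = 26.57°;  2α = 53.13°
n_0 = (-0.8058, -0.5922)
n_1 = (+0.0920, -0.9958)
n_2 = (+0.9999, +0.0108)
n_3 = (+0.8361, +0.5485)
n_4 = (+0.6708, +0.7416)
n_5 = (-0.0925, +0.9957)
  (0,1): δ = 121.03°  ·
  (0,2): δ = 35.69°  ✓
  (0,3): δ = 3.04°  ✓
  (0,4): δ = 11.56°  ✓
  (0,5): δ = 59.00°  ·
  (1,2): δ = 94.66°  ·
  (1,3): δ = 62.01°  ·
  (1,4): δ = 47.41°  ✓
  (1,5): δ = 0.03°  ✓
  (2,3): δ = 147.35°  ·
  (2,4): δ = 132.75°  ·
  (2,5): δ = 85.31°  ·
  (3,4): δ = 165.39°  ·
  (3,5): δ = 117.96°  ·
  (4,5): δ = 132.56°  ·
antipodal pairs: 5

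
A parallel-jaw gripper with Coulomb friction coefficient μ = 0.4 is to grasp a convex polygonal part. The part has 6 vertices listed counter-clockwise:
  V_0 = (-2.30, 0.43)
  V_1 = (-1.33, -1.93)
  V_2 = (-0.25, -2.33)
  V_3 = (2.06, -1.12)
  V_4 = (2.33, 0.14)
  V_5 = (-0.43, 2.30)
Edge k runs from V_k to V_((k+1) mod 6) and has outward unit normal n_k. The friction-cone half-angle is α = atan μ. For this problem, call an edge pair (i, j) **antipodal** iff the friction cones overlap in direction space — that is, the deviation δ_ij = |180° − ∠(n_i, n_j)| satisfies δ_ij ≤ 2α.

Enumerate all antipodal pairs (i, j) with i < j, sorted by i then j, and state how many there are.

α = atan 0.4 = 21.80°;  2α = 43.60°
n_0 = (-0.9249, -0.3802)
n_1 = (-0.3473, -0.9377)
n_2 = (+0.4640, -0.8858)
n_3 = (+0.9778, -0.2095)
n_4 = (+0.6163, +0.7875)
n_5 = (-0.7071, +0.7071)
  (0,1): δ = 132.67°  ·
  (0,2): δ = 84.70°  ·
  (0,3): δ = 34.44°  ✓
  (0,4): δ = 29.61°  ✓
  (0,5): δ = 112.66°  ·
  (1,2): δ = 132.03°  ·
  (1,3): δ = 81.77°  ·
  (1,4): δ = 17.72°  ✓
  (1,5): δ = 65.32°  ·
  (2,3): δ = 129.74°  ·
  (2,4): δ = 65.69°  ·
  (2,5): δ = 17.35°  ✓
  (3,4): δ = 115.95°  ·
  (3,5): δ = 32.91°  ✓
  (4,5): δ = 96.95°  ·
antipodal pairs: 5

count = 5; pairs: (0,3), (0,4), (1,4), (2,5), (3,5)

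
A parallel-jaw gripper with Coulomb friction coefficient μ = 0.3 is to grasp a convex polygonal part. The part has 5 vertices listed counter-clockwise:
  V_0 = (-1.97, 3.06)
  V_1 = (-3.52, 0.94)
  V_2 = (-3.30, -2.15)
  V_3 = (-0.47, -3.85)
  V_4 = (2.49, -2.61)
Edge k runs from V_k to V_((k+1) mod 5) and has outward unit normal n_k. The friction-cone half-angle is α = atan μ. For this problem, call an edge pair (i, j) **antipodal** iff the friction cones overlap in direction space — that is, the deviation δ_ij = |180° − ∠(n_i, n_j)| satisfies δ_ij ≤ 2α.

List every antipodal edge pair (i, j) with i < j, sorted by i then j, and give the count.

count = 2; pairs: (0,3), (2,4)

α = atan 0.3 = 16.70°;  2α = 33.40°
n_0 = (-0.8073, +0.5902)
n_1 = (-0.9975, -0.0710)
n_2 = (-0.5149, -0.8572)
n_3 = (+0.3864, -0.9223)
n_4 = (+0.7860, +0.6183)
  (0,1): δ = 139.76°  ·
  (0,2): δ = 84.82°  ·
  (0,3): δ = 31.10°  ✓
  (0,4): δ = 74.36°  ·
  (1,2): δ = 125.07°  ·
  (1,3): δ = 71.34°  ·
  (1,4): δ = 34.12°  ·
  (2,3): δ = 126.28°  ·
  (2,4): δ = 20.82°  ✓
  (3,4): δ = 74.54°  ·
antipodal pairs: 2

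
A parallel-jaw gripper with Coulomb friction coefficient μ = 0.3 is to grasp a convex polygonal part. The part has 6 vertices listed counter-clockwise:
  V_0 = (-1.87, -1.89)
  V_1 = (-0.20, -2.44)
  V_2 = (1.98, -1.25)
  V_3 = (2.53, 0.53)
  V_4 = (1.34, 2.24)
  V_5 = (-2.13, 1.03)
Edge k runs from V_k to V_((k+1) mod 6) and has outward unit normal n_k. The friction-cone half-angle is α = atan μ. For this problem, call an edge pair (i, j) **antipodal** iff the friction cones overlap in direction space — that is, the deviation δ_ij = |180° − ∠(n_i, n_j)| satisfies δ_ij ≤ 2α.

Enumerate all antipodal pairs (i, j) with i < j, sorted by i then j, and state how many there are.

α = atan 0.3 = 16.70°;  2α = 33.40°
n_0 = (-0.3128, -0.9498)
n_1 = (+0.4791, -0.8777)
n_2 = (+0.9554, -0.2952)
n_3 = (+0.8208, +0.5712)
n_4 = (-0.3293, +0.9442)
n_5 = (-0.9961, -0.0887)
  (0,1): δ = 133.14°  ·
  (0,2): δ = 88.94°  ·
  (0,3): δ = 36.94°  ·
  (0,4): δ = 37.45°  ·
  (0,5): δ = 113.32°  ·
  (1,2): δ = 135.80°  ·
  (1,3): δ = 83.79°  ·
  (1,4): δ = 9.41°  ✓
  (1,5): δ = 66.46°  ·
  (2,3): δ = 128.00°  ·
  (2,4): δ = 53.61°  ·
  (2,5): δ = 22.26°  ✓
  (3,4): δ = 105.61°  ·
  (3,5): δ = 29.75°  ✓
  (4,5): δ = 104.14°  ·
antipodal pairs: 3

count = 3; pairs: (1,4), (2,5), (3,5)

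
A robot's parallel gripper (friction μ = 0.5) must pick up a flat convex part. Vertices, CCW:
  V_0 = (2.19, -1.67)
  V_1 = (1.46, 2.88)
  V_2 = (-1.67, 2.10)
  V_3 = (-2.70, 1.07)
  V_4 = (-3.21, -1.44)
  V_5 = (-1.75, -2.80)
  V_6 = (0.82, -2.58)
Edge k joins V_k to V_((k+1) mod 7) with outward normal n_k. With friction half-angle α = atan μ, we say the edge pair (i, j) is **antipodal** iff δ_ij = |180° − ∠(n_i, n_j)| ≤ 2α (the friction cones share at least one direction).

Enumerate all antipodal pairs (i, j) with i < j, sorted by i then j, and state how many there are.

α = atan 0.5 = 26.57°;  2α = 53.13°
n_0 = (+0.9874, +0.1584)
n_1 = (-0.2418, +0.9703)
n_2 = (-0.7071, +0.7071)
n_3 = (-0.9800, +0.1991)
n_4 = (-0.6816, -0.7317)
n_5 = (+0.0853, -0.9964)
n_6 = (+0.5533, -0.8330)
  (0,1): δ = 85.12°  ·
  (0,2): δ = 54.11°  ·
  (0,3): δ = 20.60°  ✓
  (0,4): δ = 37.92°  ✓
  (0,5): δ = 85.78°  ·
  (0,6): δ = 114.48°  ·
  (1,2): δ = 148.99°  ·
  (1,3): δ = 115.48°  ·
  (1,4): δ = 56.96°  ·
  (1,5): δ = 9.10°  ✓
  (1,6): δ = 19.60°  ✓
  (2,3): δ = 146.49°  ·
  (2,4): δ = 87.97°  ·
  (2,5): δ = 40.11°  ✓
  (2,6): δ = 11.41°  ✓
  (3,4): δ = 121.48°  ·
  (3,5): δ = 73.62°  ·
  (3,6): δ = 44.92°  ✓
  (4,5): δ = 132.14°  ·
  (4,6): δ = 103.44°  ·
  (5,6): δ = 151.30°  ·
antipodal pairs: 7

count = 7; pairs: (0,3), (0,4), (1,5), (1,6), (2,5), (2,6), (3,6)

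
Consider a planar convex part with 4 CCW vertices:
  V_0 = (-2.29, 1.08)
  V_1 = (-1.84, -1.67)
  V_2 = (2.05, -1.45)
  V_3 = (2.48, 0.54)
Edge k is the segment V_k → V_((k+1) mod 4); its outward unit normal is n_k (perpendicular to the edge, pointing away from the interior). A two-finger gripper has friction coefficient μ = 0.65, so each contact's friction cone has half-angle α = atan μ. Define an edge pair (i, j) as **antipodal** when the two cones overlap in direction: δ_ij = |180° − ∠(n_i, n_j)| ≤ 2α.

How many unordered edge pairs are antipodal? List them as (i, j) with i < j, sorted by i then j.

α = atan 0.65 = 33.02°;  2α = 66.05°
n_0 = (-0.9869, -0.1615)
n_1 = (+0.0565, -0.9984)
n_2 = (+0.9774, -0.2112)
n_3 = (+0.1125, +0.9937)
  (0,1): δ = 96.06°  ·
  (0,2): δ = 21.49°  ✓
  (0,3): δ = 74.25°  ·
  (1,2): δ = 105.43°  ·
  (1,3): δ = 9.70°  ✓
  (2,3): δ = 84.27°  ·
antipodal pairs: 2

count = 2; pairs: (0,2), (1,3)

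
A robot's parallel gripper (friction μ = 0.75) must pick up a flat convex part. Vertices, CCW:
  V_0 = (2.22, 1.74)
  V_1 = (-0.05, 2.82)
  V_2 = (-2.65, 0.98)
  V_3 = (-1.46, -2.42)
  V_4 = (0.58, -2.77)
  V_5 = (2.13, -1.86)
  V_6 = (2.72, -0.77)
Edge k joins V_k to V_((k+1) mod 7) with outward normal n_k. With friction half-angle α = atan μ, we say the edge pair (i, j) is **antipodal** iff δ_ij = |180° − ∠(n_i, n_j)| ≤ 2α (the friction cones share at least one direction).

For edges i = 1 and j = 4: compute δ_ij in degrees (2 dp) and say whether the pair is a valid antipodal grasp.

δ = 4.87°, valid

α = atan 0.75 = 36.87°;  2α = 73.74°
edge 1: e_1 = (-2.60, -1.84);  n_1 = (-0.5777, +0.8163)
edge 4: e_4 = (+1.55, +0.91);  n_4 = (+0.5063, -0.8624)
∠(n_1, n_4) = 175.13°
δ = |180° − 175.13°| = 4.87°
4.87° ≤ 2α = 73.74°  →  valid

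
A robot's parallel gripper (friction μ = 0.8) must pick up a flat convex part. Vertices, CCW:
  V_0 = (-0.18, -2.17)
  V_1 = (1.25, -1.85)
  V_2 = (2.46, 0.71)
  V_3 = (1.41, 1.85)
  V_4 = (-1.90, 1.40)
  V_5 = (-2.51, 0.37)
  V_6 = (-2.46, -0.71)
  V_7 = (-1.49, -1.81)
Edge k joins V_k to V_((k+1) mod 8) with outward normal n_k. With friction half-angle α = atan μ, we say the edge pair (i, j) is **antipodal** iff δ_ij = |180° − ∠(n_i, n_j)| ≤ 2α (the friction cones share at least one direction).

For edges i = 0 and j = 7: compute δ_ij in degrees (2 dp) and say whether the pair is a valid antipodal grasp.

α = atan 0.8 = 38.66°;  2α = 77.32°
edge 0: e_0 = (+1.43, +0.32);  n_0 = (+0.2184, -0.9759)
edge 7: e_7 = (+1.31, -0.36);  n_7 = (-0.2650, -0.9643)
∠(n_0, n_7) = 27.98°
δ = |180° − 27.98°| = 152.02°
152.02° > 2α = 77.32°  →  invalid

δ = 152.02°, invalid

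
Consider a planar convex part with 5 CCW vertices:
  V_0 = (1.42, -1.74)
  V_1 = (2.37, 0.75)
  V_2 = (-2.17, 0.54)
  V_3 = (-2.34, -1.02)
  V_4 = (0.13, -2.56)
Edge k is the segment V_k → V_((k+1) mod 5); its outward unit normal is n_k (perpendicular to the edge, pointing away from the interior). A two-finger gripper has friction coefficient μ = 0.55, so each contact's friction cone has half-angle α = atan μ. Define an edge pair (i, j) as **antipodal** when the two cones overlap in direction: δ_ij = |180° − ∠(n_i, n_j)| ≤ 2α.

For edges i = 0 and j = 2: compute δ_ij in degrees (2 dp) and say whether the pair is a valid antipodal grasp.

α = atan 0.55 = 28.81°;  2α = 57.62°
edge 0: e_0 = (+0.95, +2.49);  n_0 = (+0.9343, -0.3565)
edge 2: e_2 = (-0.17, -1.56);  n_2 = (-0.9941, +0.1083)
∠(n_0, n_2) = 165.34°
δ = |180° − 165.34°| = 14.66°
14.66° ≤ 2α = 57.62°  →  valid

δ = 14.66°, valid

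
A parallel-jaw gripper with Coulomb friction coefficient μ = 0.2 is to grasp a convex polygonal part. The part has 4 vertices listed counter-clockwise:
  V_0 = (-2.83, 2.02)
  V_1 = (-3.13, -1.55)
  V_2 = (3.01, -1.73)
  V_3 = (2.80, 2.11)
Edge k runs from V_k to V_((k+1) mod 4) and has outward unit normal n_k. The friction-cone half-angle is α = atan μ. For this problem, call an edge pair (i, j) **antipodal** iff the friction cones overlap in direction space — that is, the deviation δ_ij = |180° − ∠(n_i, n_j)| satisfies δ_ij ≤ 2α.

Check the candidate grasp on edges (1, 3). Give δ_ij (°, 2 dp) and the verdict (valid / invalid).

δ = 2.60°, valid

α = atan 0.2 = 11.31°;  2α = 22.62°
edge 1: e_1 = (+6.14, -0.18);  n_1 = (-0.0293, -0.9996)
edge 3: e_3 = (-5.63, -0.09);  n_3 = (-0.0160, +0.9999)
∠(n_1, n_3) = 177.40°
δ = |180° − 177.40°| = 2.60°
2.60° ≤ 2α = 22.62°  →  valid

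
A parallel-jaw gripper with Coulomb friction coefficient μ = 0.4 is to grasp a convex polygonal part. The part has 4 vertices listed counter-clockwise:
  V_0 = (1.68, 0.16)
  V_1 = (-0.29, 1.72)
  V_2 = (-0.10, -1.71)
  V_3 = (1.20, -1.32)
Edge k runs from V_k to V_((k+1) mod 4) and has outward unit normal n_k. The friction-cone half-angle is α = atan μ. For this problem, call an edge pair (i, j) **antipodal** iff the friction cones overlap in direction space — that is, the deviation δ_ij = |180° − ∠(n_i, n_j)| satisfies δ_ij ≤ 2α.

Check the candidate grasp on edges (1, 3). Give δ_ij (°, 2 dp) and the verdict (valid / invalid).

α = atan 0.4 = 21.80°;  2α = 43.60°
edge 1: e_1 = (+0.19, -3.43);  n_1 = (-0.9985, -0.0553)
edge 3: e_3 = (+0.48, +1.48);  n_3 = (+0.9512, -0.3085)
∠(n_1, n_3) = 158.86°
δ = |180° − 158.86°| = 21.14°
21.14° ≤ 2α = 43.60°  →  valid

δ = 21.14°, valid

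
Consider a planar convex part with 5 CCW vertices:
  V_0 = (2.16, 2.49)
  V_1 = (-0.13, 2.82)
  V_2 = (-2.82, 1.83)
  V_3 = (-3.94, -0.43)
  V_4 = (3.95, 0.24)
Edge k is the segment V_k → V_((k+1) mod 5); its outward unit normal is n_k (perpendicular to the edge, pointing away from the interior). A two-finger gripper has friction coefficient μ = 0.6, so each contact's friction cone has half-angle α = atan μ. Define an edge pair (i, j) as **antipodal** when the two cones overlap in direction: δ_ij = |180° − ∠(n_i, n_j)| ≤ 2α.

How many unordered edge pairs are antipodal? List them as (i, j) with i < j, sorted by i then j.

α = atan 0.6 = 30.96°;  2α = 61.93°
n_0 = (+0.1426, +0.9898)
n_1 = (-0.3454, +0.9385)
n_2 = (-0.8960, +0.4440)
n_3 = (+0.0846, -0.9964)
n_4 = (+0.7826, +0.6226)
  (0,1): δ = 151.59°  ·
  (0,2): δ = 108.16°  ·
  (0,3): δ = 13.05°  ✓
  (0,4): δ = 136.70°  ·
  (1,2): δ = 136.57°  ·
  (1,3): δ = 15.35°  ✓
  (1,4): δ = 108.30°  ·
  (2,3): δ = 58.78°  ✓
  (2,4): δ = 64.87°  ·
  (3,4): δ = 56.35°  ✓
antipodal pairs: 4

count = 4; pairs: (0,3), (1,3), (2,3), (3,4)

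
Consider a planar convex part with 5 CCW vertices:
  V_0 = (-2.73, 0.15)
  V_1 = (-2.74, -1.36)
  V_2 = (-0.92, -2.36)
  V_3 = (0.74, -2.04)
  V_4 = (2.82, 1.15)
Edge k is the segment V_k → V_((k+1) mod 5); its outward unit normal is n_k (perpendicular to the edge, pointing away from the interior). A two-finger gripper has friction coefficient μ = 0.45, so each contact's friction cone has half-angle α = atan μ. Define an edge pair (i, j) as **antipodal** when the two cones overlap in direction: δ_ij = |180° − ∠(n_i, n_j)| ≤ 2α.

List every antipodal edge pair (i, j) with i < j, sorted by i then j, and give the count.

count = 4; pairs: (0,3), (1,4), (2,4), (3,4)

α = atan 0.45 = 24.23°;  2α = 48.46°
n_0 = (-1.0000, +0.0066)
n_1 = (-0.4815, -0.8764)
n_2 = (+0.1893, -0.9819)
n_3 = (+0.8377, -0.5462)
n_4 = (-0.1773, +0.9842)
  (0,1): δ = 118.41°  ·
  (0,2): δ = 78.71°  ·
  (0,3): δ = 32.73°  ✓
  (0,4): δ = 100.59°  ·
  (1,2): δ = 140.30°  ·
  (1,3): δ = 94.32°  ·
  (1,4): δ = 39.00°  ✓
  (2,3): δ = 134.02°  ·
  (2,4): δ = 0.70°  ✓
  (3,4): δ = 46.68°  ✓
antipodal pairs: 4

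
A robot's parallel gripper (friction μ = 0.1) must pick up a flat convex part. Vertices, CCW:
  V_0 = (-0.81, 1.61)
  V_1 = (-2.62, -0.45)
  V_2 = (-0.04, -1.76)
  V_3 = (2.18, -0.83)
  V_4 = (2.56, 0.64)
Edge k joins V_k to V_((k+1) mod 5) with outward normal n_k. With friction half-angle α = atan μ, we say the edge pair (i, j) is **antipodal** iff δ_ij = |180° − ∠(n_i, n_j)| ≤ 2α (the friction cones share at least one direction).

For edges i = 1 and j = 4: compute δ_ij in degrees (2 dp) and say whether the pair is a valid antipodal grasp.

α = atan 0.1 = 5.71°;  2α = 11.42°
edge 1: e_1 = (+2.58, -1.31);  n_1 = (-0.4527, -0.8916)
edge 4: e_4 = (-3.37, +0.97);  n_4 = (+0.2766, +0.9610)
∠(n_1, n_4) = 169.14°
δ = |180° − 169.14°| = 10.86°
10.86° ≤ 2α = 11.42°  →  valid

δ = 10.86°, valid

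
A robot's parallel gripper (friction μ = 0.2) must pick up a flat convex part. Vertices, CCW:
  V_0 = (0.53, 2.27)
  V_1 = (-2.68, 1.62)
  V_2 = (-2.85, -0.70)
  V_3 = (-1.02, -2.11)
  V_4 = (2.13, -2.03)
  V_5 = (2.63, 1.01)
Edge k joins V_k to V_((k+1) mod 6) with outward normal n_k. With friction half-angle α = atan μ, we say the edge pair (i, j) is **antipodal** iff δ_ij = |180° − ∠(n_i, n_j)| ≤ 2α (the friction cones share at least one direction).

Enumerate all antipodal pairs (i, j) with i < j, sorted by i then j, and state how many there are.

α = atan 0.2 = 11.31°;  2α = 22.62°
n_0 = (-0.1985, +0.9801)
n_1 = (-0.9973, +0.0731)
n_2 = (-0.6103, -0.7921)
n_3 = (+0.0254, -0.9997)
n_4 = (+0.9867, -0.1623)
n_5 = (+0.5145, +0.8575)
  (0,1): δ = 105.64°  ·
  (0,2): δ = 49.06°  ·
  (0,3): δ = 9.99°  ✓
  (0,4): δ = 69.21°  ·
  (0,5): δ = 137.59°  ·
  (1,2): δ = 123.42°  ·
  (1,3): δ = 84.35°  ·
  (1,4): δ = 5.15°  ✓
  (1,5): δ = 63.23°  ·
  (2,3): δ = 140.93°  ·
  (2,4): δ = 61.73°  ·
  (2,5): δ = 6.65°  ✓
  (3,4): δ = 100.79°  ·
  (3,5): δ = 32.42°  ·
  (4,5): δ = 111.62°  ·
antipodal pairs: 3

count = 3; pairs: (0,3), (1,4), (2,5)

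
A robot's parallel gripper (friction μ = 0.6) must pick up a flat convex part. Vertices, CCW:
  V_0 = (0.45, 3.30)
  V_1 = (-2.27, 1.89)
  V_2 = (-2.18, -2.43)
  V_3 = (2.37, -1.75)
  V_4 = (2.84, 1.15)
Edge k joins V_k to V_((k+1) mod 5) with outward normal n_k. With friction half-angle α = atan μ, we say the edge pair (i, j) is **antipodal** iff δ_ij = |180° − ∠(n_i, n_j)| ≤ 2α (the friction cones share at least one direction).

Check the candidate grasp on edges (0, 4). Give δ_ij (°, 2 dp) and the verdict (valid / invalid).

δ = 110.62°, invalid

α = atan 0.6 = 30.96°;  2α = 61.93°
edge 0: e_0 = (-2.72, -1.41);  n_0 = (-0.4602, +0.8878)
edge 4: e_4 = (-2.39, +2.15);  n_4 = (+0.6688, +0.7434)
∠(n_0, n_4) = 69.38°
δ = |180° − 69.38°| = 110.62°
110.62° > 2α = 61.93°  →  invalid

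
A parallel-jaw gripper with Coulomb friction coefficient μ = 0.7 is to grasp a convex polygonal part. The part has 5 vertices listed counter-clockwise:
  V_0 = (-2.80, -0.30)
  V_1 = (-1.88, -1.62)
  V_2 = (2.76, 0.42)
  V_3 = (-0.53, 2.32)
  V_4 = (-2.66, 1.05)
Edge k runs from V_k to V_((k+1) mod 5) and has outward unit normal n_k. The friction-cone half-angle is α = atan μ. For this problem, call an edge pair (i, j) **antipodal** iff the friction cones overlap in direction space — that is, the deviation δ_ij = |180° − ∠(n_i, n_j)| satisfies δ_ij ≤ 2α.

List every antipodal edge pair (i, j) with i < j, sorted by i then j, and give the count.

count = 5; pairs: (0,2), (1,2), (1,3), (1,4), (2,4)

α = atan 0.7 = 34.99°;  2α = 69.98°
n_0 = (-0.8204, -0.5718)
n_1 = (+0.4025, -0.9154)
n_2 = (+0.5001, +0.8660)
n_3 = (-0.5121, +0.8589)
n_4 = (-0.9947, +0.1032)
  (0,1): δ = 101.14°  ·
  (0,2): δ = 25.12°  ✓
  (0,3): δ = 85.93°  ·
  (0,4): δ = 139.20°  ·
  (1,2): δ = 53.74°  ✓
  (1,3): δ = 7.07°  ✓
  (1,4): δ = 60.35°  ✓
  (2,3): δ = 119.19°  ·
  (2,4): δ = 65.91°  ✓
  (3,4): δ = 126.73°  ·
antipodal pairs: 5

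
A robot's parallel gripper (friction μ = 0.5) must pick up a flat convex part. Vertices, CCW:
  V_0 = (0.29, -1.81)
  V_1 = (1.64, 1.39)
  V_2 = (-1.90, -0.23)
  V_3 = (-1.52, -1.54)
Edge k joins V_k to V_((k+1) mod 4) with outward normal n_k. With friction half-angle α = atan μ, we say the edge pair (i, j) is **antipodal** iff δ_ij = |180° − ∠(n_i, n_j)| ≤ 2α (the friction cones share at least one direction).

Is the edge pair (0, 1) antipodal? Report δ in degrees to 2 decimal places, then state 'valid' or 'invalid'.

α = atan 0.5 = 26.57°;  2α = 53.13°
edge 0: e_0 = (+1.35, +3.20);  n_0 = (+0.9214, -0.3887)
edge 1: e_1 = (-3.54, -1.62);  n_1 = (-0.4161, +0.9093)
∠(n_0, n_1) = 137.46°
δ = |180° − 137.46°| = 42.54°
42.54° ≤ 2α = 53.13°  →  valid

δ = 42.54°, valid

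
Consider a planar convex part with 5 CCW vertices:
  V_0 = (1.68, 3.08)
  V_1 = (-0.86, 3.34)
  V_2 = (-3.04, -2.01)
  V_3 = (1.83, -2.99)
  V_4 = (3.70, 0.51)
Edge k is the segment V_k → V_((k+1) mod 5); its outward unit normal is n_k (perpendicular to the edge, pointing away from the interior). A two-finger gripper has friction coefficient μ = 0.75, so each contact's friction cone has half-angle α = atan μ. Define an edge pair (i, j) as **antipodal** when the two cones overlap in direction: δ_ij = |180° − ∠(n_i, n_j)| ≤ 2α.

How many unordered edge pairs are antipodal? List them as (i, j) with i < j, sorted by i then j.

count = 5; pairs: (0,2), (0,3), (1,3), (1,4), (2,4)

α = atan 0.75 = 36.87°;  2α = 73.74°
n_0 = (+0.1018, +0.9948)
n_1 = (-0.9261, +0.3774)
n_2 = (-0.1973, -0.9803)
n_3 = (+0.8820, -0.4712)
n_4 = (+0.7862, +0.6180)
  (0,1): δ = 106.33°  ·
  (0,2): δ = 5.53°  ✓
  (0,3): δ = 67.73°  ✓
  (0,4): δ = 134.01°  ·
  (1,2): δ = 79.21°  ·
  (1,3): δ = 5.95°  ✓
  (1,4): δ = 60.34°  ✓
  (2,3): δ = 106.74°  ·
  (2,4): δ = 40.46°  ✓
  (3,4): δ = 113.72°  ·
antipodal pairs: 5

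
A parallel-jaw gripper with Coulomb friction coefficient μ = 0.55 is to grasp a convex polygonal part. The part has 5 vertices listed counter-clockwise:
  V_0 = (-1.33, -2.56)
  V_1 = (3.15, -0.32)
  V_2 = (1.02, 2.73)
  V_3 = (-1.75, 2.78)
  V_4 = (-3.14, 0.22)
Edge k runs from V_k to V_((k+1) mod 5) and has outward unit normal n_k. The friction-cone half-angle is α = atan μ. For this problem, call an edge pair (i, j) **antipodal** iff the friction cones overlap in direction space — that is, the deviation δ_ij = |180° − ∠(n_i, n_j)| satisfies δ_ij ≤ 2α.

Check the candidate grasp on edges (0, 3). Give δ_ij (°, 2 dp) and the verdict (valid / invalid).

α = atan 0.55 = 28.81°;  2α = 57.62°
edge 0: e_0 = (+4.48, +2.24);  n_0 = (+0.4472, -0.8944)
edge 3: e_3 = (-1.39, -2.56);  n_3 = (-0.8788, +0.4772)
∠(n_0, n_3) = 145.07°
δ = |180° − 145.07°| = 34.93°
34.93° ≤ 2α = 57.62°  →  valid

δ = 34.93°, valid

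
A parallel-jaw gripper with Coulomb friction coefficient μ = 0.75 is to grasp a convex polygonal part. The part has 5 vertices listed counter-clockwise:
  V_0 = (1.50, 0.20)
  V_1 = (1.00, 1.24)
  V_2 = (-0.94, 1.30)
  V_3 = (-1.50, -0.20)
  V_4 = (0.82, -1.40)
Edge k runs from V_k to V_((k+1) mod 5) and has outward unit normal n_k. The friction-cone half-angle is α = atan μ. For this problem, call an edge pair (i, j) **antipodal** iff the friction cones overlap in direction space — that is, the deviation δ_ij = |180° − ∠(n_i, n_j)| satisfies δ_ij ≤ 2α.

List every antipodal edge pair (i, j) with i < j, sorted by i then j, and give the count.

count = 5; pairs: (0,2), (0,3), (1,3), (1,4), (2,4)

α = atan 0.75 = 36.87°;  2α = 73.74°
n_0 = (+0.9013, +0.4333)
n_1 = (+0.0309, +0.9995)
n_2 = (-0.9368, +0.3498)
n_3 = (-0.4594, -0.8882)
n_4 = (+0.9203, -0.3911)
  (0,1): δ = 117.45°  ·
  (0,2): δ = 46.15°  ✓
  (0,3): δ = 36.97°  ✓
  (0,4): δ = 131.30°  ·
  (1,2): δ = 108.70°  ·
  (1,3): δ = 25.58°  ✓
  (1,4): δ = 68.75°  ✓
  (2,3): δ = 96.88°  ·
  (2,4): δ = 2.55°  ✓
  (3,4): δ = 85.68°  ·
antipodal pairs: 5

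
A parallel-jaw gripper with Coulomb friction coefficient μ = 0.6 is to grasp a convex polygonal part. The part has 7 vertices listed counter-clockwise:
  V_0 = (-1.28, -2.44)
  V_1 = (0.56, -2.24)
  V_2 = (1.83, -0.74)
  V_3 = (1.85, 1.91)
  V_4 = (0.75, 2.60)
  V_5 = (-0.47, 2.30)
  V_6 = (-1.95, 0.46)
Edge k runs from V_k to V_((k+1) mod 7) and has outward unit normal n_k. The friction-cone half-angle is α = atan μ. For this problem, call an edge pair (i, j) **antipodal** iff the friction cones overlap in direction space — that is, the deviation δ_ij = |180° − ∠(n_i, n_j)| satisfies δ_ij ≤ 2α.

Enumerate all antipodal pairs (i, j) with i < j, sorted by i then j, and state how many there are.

count = 9; pairs: (0,3), (0,4), (0,5), (1,4), (1,5), (1,6), (2,5), (2,6), (3,6)

α = atan 0.6 = 30.96°;  2α = 61.93°
n_0 = (+0.1081, -0.9941)
n_1 = (+0.7632, -0.6462)
n_2 = (+1.0000, -0.0075)
n_3 = (+0.5314, +0.8471)
n_4 = (-0.2388, +0.9711)
n_5 = (-0.7792, +0.6268)
n_6 = (-0.9743, -0.2251)
  (0,1): δ = 136.46°  ·
  (0,2): δ = 96.64°  ·
  (0,3): δ = 38.30°  ✓
  (0,4): δ = 7.61°  ✓
  (0,5): δ = 44.99°  ✓
  (0,6): δ = 96.81°  ·
  (1,2): δ = 140.18°  ·
  (1,3): δ = 81.85°  ·
  (1,4): δ = 35.93°  ✓
  (1,5): δ = 1.44°  ✓
  (1,6): δ = 53.26°  ✓
  (2,3): δ = 121.67°  ·
  (2,4): δ = 75.75°  ·
  (2,5): δ = 38.38°  ✓
  (2,6): δ = 13.44°  ✓
  (3,4): δ = 134.09°  ·
  (3,5): δ = 96.71°  ·
  (3,6): δ = 44.89°  ✓
  (4,5): δ = 142.63°  ·
  (4,6): δ = 90.81°  ·
  (5,6): δ = 128.18°  ·
antipodal pairs: 9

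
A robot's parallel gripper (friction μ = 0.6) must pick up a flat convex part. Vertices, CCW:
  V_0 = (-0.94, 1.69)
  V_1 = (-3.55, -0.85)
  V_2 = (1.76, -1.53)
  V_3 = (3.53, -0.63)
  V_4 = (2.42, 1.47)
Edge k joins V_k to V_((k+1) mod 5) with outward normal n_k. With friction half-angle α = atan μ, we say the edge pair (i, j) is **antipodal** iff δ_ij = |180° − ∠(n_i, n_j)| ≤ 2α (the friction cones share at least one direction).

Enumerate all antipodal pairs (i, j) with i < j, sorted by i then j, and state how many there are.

count = 5; pairs: (0,1), (0,2), (1,3), (1,4), (2,4)

α = atan 0.6 = 30.96°;  2α = 61.93°
n_0 = (-0.6974, +0.7167)
n_1 = (-0.1270, -0.9919)
n_2 = (+0.4532, -0.8914)
n_3 = (+0.8841, +0.4673)
n_4 = (+0.0653, +0.9979)
  (0,1): δ = 51.52°  ✓
  (0,2): δ = 17.27°  ✓
  (0,3): δ = 73.64°  ·
  (0,4): δ = 132.03°  ·
  (1,2): δ = 145.75°  ·
  (1,3): δ = 54.84°  ✓
  (1,4): δ = 3.55°  ✓
  (2,3): δ = 89.09°  ·
  (2,4): δ = 30.70°  ✓
  (3,4): δ = 121.61°  ·
antipodal pairs: 5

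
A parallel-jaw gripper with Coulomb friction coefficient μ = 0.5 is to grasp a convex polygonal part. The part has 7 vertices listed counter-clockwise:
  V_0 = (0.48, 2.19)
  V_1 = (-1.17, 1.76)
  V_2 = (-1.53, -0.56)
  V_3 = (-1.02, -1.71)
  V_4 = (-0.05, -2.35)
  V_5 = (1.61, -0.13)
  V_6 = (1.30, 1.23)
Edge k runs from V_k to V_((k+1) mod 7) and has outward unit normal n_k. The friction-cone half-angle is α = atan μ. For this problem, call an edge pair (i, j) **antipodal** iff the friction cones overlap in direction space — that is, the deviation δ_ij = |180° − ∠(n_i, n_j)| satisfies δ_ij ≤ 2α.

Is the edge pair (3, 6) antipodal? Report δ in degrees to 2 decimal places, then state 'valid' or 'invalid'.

α = atan 0.5 = 26.57°;  2α = 53.13°
edge 3: e_3 = (+0.97, -0.64);  n_3 = (-0.5507, -0.8347)
edge 6: e_6 = (-0.82, +0.96);  n_6 = (+0.7604, +0.6495)
∠(n_3, n_6) = 163.92°
δ = |180° − 163.92°| = 16.08°
16.08° ≤ 2α = 53.13°  →  valid

δ = 16.08°, valid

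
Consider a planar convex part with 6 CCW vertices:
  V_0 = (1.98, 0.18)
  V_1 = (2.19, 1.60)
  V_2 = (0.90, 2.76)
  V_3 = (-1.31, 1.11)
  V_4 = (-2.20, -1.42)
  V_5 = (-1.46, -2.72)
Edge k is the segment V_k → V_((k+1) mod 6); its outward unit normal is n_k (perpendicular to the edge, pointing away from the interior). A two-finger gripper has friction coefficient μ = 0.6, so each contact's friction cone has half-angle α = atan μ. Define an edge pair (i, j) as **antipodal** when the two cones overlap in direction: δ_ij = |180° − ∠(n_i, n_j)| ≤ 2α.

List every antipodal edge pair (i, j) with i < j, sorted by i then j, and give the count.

α = atan 0.6 = 30.96°;  2α = 61.93°
n_0 = (+0.9892, -0.1463)
n_1 = (+0.6686, +0.7436)
n_2 = (-0.5983, +0.8013)
n_3 = (-0.9433, +0.3318)
n_4 = (-0.8691, -0.4947)
n_5 = (+0.6445, -0.7646)
  (0,1): δ = 123.55°  ·
  (0,2): δ = 44.84°  ✓
  (0,3): δ = 10.97°  ✓
  (0,4): δ = 38.06°  ✓
  (0,5): δ = 138.54°  ·
  (1,2): δ = 101.29°  ·
  (1,3): δ = 67.42°  ·
  (1,4): δ = 18.39°  ✓
  (1,5): δ = 82.09°  ·
  (2,3): δ = 146.13°  ·
  (2,4): δ = 97.10°  ·
  (2,5): δ = 3.39°  ✓
  (3,4): δ = 130.97°  ·
  (3,5): δ = 30.49°  ✓
  (4,5): δ = 79.52°  ·
antipodal pairs: 6

count = 6; pairs: (0,2), (0,3), (0,4), (1,4), (2,5), (3,5)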